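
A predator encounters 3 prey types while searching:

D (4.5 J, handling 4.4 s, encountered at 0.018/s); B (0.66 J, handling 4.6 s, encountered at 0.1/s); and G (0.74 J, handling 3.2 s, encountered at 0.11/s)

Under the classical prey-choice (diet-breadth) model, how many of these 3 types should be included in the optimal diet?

3

Rank by E/h (J/s): D 1.02, G 0.231, B 0.143. Include each in turn until the next type's E/h falls below the running intake rate.
Rate on top 1: 0.07506. G: 0.231 > 0.07506 → include.
Rate on top 2: 0.1135. B: 0.143 > 0.1135 → include.
Optimal diet: D, G, B — 3 of 3 types.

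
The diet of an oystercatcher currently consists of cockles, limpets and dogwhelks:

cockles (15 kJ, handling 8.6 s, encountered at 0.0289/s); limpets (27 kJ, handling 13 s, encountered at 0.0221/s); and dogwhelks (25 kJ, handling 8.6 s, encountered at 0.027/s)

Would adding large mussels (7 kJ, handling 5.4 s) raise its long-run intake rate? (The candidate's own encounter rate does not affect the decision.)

Current rate: (0.0289×15 + 0.0221×27 + 0.027×25)/(1 + 0.0289×8.6 + 0.0221×13 + 0.027×8.6) = 0.9645 kJ/s.
Profitability of large mussels: 7/5.4 = 1.296 kJ/s.
Since 1.296 > R, including large mussels increases the long-run rate.

Yes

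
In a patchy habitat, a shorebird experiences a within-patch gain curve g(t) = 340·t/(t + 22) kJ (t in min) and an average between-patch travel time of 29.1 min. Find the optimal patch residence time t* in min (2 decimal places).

25.30 min

Optimal t* satisfies g'(t*) = g(t*)/(T + t*).
g'(t) = 340·22/(t + 22)². Setting 340·22/(t+22)² = 340t/[(t+22)(29.1+t)] gives 22(29.1+t) = t(t+22), so t² = 22×29.1 = 640.2.
t* = √640.2 = 25.3 min.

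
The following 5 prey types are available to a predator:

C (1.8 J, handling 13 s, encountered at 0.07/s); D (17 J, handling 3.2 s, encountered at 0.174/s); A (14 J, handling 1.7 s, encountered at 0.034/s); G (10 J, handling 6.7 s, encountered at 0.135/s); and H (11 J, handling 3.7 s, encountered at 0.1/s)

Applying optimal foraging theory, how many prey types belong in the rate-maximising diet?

Profitabilities (E/h, J/s): A 8.24, D 5.31, H 2.97, G 1.49, C 0.138. Add prey in this order while the next type's profitability exceeds the intake rate on those already taken.
Rate on top 1: 0.45. D: 5.31 > 0.45 → include.
Rate on top 2: 2.127. H: 2.97 > 2.127 → include.
Rate on top 3: 2.285. G: 1.49 < 2.285 → exclude; stop.
Optimal diet: A, D, H — 3 of 5 types.

3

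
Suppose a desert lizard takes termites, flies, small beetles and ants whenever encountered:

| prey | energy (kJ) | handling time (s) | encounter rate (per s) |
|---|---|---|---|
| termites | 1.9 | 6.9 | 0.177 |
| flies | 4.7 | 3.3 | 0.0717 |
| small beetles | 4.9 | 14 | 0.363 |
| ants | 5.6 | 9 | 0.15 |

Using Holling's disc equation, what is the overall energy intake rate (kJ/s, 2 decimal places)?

Energy encountered per unit search time: 0.177×1.9 + 0.0717×4.7 + 0.363×4.9 + 0.15×5.6 = 3.292 kJ/s.
Handling time per unit search time: 0.177×6.9 + 0.0717×3.3 + 0.363×14 + 0.15×9 = 7.89.
Rate = 3.292/(1 + 7.89) = 0.3703 kJ/s.

0.37 kJ/s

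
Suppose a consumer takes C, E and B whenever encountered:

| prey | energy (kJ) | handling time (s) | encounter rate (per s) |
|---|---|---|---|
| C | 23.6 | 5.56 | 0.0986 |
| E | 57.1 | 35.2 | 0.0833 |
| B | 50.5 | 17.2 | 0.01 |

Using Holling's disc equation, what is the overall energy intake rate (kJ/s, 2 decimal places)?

R = (0.0986×23.6 + 0.0833×57.1 + 0.01×50.5) / (1 + 0.0986×5.56 + 0.0833×35.2 + 0.01×17.2) = 7.588/4.652 = 1.631 kJ/s.

1.63 kJ/s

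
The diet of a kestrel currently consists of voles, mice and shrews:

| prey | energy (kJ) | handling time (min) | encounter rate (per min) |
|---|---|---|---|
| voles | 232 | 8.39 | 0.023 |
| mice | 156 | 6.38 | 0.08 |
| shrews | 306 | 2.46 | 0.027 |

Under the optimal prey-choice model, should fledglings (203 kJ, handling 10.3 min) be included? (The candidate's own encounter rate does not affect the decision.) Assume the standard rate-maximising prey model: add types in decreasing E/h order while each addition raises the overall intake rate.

Yes

Intake rate on the current diet: R = (0.023×232 + 0.08×156 + 0.027×306) / (1 + 0.023×8.39 + 0.08×6.38 + 0.027×2.46) = 26.08/1.77 = 14.74 kJ/min.
Profitability of fledglings: 203/10.3 = 19.71 kJ/min.
19.71 > 14.74, so adding fledglings raises the average — include it.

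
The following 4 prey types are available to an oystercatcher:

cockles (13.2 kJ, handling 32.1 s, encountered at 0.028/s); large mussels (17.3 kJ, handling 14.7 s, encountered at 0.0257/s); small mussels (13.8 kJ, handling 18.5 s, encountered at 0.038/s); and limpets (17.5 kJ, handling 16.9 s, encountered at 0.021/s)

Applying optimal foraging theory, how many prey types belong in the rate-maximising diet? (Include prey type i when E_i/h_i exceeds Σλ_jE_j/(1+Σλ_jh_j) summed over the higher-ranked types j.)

3

E/h in descending order: large mussels 1.18, limpets 1.04, small mussels 0.746, cockles 0.411 kJ/s. The optimal diet is the largest prefix of this list for which every included type satisfies E_i/h_i > R on the types above it.
Rate on top 1: 0.3227. limpets: 1.04 > 0.3227 → include.
Rate on top 2: 0.4687. small mussels: 0.746 > 0.4687 → include.
Rate on top 3: 0.5487. cockles: 0.411 < 0.5487 → exclude; stop.
Optimal diet: large mussels, limpets, small mussels — 3 of 4 types.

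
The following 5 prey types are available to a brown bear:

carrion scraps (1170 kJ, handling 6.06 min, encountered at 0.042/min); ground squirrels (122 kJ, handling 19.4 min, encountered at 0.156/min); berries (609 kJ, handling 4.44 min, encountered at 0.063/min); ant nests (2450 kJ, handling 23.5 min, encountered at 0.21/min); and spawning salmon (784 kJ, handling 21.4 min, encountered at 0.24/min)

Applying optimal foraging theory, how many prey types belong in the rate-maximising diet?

E/h in descending order: carrion scraps 193, berries 137, ant nests 104, spawning salmon 36.6, ground squirrels 6.29 kJ/min. The optimal diet is the largest prefix of this list for which every included type satisfies E_i/h_i > R on the types above it.
Rate on top 1: 39.17. berries: 137 > 39.17 → include.
Rate on top 2: 57.04. ant nests: 104 > 57.04 → include.
Rate on top 3: 93.06. spawning salmon: 36.6 < 93.06 → exclude; stop.
Optimal diet: carrion scraps, berries, ant nests — 3 of 5 types.

3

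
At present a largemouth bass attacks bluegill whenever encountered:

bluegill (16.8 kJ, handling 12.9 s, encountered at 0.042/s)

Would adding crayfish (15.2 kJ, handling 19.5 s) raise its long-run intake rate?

Yes

Current rate: (0.042×16.8)/(1 + 0.042×12.9) = 0.4576 kJ/s.
Profitability of crayfish: 15.2/19.5 = 0.7795 kJ/s.
Since 0.7795 > R, including crayfish increases the long-run rate.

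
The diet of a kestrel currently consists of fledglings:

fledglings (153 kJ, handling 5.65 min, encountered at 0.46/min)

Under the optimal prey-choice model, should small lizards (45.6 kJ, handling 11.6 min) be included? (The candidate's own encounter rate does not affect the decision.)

No

On fledglings alone, R = ΣλE/(1+Σλh) = 70.38/3.599 = 19.56 kJ/min.
small lizards: E/h = 45.6/11.6 = 3.931 kJ/min.
Since 3.931 < R, time spent handling small lizards is better spent searching.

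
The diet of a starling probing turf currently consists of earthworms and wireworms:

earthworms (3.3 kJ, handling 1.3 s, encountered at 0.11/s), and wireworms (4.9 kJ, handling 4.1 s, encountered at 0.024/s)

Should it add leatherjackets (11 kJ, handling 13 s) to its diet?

On earthworms and wireworms alone, R = ΣλE/(1+Σλh) = 0.4806/1.241 = 0.3871 kJ/s.
leatherjackets: E/h = 11/13 = 0.8462 kJ/s.
Since 0.8462 > R, including leatherjackets increases the long-run rate.

Yes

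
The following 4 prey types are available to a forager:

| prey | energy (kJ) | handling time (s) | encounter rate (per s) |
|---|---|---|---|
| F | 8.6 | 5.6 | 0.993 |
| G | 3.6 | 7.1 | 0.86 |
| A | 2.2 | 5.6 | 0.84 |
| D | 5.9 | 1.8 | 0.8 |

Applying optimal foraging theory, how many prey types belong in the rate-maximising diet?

1

Profitabilities (E/h, kJ/s): D 3.28, F 1.54, G 0.507, A 0.393. Add prey in this order while the next type's profitability exceeds the intake rate on those already taken.
Rate on top 1: 1.934. F: 1.54 < 1.934 → exclude; stop.
Optimal diet: D — 1 of 4 types.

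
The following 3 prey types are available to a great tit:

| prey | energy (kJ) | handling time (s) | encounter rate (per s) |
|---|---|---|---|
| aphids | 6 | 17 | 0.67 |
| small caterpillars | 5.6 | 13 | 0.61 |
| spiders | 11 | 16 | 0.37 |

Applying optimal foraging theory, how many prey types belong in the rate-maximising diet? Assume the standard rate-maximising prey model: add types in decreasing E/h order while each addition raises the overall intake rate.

1

Profitabilities (E/h, kJ/s): spiders 0.688, small caterpillars 0.431, aphids 0.353. Add prey in this order while the next type's profitability exceeds the intake rate on those already taken.
Rate on top 1: 0.5882. small caterpillars: 0.431 < 0.5882 → exclude; stop.
Optimal diet: spiders — 1 of 3 types.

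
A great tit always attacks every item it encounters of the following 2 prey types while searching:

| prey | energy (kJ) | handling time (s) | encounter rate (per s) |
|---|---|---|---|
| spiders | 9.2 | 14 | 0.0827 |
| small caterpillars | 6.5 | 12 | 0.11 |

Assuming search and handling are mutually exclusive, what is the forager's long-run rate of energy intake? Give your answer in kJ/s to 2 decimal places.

Energy encountered per unit search time: 0.0827×9.2 + 0.11×6.5 = 1.476 kJ/s.
Handling time per unit search time: 0.0827×14 + 0.11×12 = 2.478.
Rate = 1.476/(1 + 2.478) = 0.4244 kJ/s.

0.42 kJ/s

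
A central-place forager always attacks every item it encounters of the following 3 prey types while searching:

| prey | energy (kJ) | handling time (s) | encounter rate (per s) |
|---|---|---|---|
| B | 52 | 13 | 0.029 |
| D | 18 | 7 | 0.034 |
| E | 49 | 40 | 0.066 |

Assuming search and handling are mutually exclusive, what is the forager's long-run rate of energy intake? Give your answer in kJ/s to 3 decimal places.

1.258 kJ/s

R = (0.029×52 + 0.034×18 + 0.066×49) / (1 + 0.029×13 + 0.034×7 + 0.066×40) = 5.354/4.255 = 1.258 kJ/s.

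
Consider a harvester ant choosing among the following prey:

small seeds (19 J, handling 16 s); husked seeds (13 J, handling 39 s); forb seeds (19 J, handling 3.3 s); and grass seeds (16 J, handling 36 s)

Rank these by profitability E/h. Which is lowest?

husked seeds

Profitability E/h (J/s): small seeds = 19/16 = 1.19, husked seeds = 13/39 = 0.333, forb seeds = 19/3.3 = 5.76, grass seeds = 16/36 = 0.444.
Ranked: forb seeds > small seeds > grass seeds > husked seeds.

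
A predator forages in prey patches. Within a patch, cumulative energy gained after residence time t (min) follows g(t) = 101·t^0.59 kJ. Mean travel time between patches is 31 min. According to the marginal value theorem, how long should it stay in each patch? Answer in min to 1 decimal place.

44.6 min

By the marginal value theorem, leave when the instantaneous gain rate g'(t) equals the habitat-wide average g(t)/(T + t).
g'(t) = 0.59·101·t^-0.41. Setting 0.59·101·t^-0.41 = 101·t^0.59/(31+t) gives 0.59(31+t) = t, so 0.41·t = 0.59×31.
t* = 0.59×31/0.41 = 44.61 min.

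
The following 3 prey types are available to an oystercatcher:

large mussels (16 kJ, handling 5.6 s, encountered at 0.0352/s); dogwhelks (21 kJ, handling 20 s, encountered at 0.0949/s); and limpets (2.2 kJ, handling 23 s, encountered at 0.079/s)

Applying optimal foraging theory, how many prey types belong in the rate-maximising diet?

E/h in descending order: large mussels 2.86, dogwhelks 1.05, limpets 0.0957 kJ/s. The optimal diet is the largest prefix of this list for which every included type satisfies E_i/h_i > R on the types above it.
Rate on top 1: 0.4705. dogwhelks: 1.05 > 0.4705 → include.
Rate on top 2: 0.8258. limpets: 0.0957 < 0.8258 → exclude; stop.
Optimal diet: large mussels, dogwhelks — 2 of 3 types.

2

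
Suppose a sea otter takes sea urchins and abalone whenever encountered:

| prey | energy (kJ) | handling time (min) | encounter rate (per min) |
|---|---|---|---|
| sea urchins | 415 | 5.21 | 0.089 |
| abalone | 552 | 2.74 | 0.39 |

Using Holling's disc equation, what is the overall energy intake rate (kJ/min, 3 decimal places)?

R = Σλ_iE_i / (1 + Σλ_ih_i)
Numerator: 0.089×415 + 0.39×552 = 252.2
Denominator: 1 + 0.089×5.21 + 0.39×2.74 = 2.532
R = 252.2/2.532 = 99.6 kJ/min

99.600 kJ/min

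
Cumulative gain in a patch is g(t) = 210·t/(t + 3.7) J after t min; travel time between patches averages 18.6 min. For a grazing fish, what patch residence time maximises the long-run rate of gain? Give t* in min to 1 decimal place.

8.3 min

Optimal t* satisfies g'(t*) = g(t*)/(T + t*).
g'(t) = 210·3.7/(t + 3.7)². Setting 210·3.7/(t+3.7)² = 210t/[(t+3.7)(18.6+t)] gives 3.7(18.6+t) = t(t+3.7), so t² = 3.7×18.6 = 68.82.
t* = √68.82 = 8.296 min.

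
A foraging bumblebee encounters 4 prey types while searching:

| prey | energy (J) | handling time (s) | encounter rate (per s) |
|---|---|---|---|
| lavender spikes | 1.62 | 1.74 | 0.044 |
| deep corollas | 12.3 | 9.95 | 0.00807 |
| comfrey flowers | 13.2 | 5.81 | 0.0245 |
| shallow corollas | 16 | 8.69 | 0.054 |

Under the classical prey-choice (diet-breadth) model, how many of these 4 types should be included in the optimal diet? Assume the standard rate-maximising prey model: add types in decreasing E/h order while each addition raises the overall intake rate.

E/h in descending order: comfrey flowers 2.27, shallow corollas 1.84, deep corollas 1.24, lavender spikes 0.931 J/s. The optimal diet is the largest prefix of this list for which every included type satisfies E_i/h_i > R on the types above it.
Rate on top 1: 0.2831. shallow corollas: 1.84 > 0.2831 → include.
Rate on top 2: 0.7368. deep corollas: 1.24 > 0.7368 → include.
Rate on top 3: 0.7605. lavender spikes: 0.931 > 0.7605 → include.
Optimal diet: comfrey flowers, shallow corollas, deep corollas, lavender spikes — 4 of 4 types.

4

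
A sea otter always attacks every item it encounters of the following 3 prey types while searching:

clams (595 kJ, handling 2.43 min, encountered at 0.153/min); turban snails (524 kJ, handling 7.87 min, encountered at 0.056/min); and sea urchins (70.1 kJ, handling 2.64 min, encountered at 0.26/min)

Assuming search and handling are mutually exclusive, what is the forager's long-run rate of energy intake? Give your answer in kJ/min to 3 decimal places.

55.466 kJ/min

Energy encountered per unit search time: 0.153×595 + 0.056×524 + 0.26×70.1 = 138.6 kJ/min.
Handling time per unit search time: 0.153×2.43 + 0.056×7.87 + 0.26×2.64 = 1.499.
Rate = 138.6/(1 + 1.499) = 55.47 kJ/min.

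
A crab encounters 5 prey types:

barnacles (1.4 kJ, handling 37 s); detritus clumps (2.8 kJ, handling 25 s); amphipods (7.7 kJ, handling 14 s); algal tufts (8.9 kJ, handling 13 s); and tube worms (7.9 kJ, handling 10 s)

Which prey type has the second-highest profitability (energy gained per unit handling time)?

algal tufts

Profitability E/h (kJ/s): barnacles = 1.4/37 = 0.0378, detritus clumps = 2.8/25 = 0.112, amphipods = 7.7/14 = 0.55, algal tufts = 8.9/13 = 0.685, tube worms = 7.9/10 = 0.79.
Ranked: tube worms > algal tufts > amphipods > detritus clumps > barnacles.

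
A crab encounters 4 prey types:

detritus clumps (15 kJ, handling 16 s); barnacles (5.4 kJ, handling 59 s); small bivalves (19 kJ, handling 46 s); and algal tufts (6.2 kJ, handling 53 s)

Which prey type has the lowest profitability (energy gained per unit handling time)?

barnacles

In descending order of E/h:
detritus clumps: 15/16 = 0.938 kJ/s
small bivalves: 19/46 = 0.413 kJ/s
algal tufts: 6.2/53 = 0.117 kJ/s
barnacles: 5.4/59 = 0.0915 kJ/s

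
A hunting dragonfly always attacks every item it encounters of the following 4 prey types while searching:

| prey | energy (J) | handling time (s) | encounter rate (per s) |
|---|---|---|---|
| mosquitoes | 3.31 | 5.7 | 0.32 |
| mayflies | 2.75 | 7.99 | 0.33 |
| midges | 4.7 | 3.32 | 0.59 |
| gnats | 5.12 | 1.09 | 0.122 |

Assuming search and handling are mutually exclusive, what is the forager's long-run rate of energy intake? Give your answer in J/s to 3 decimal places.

0.710 J/s

R = Σλ_iE_i / (1 + Σλ_ih_i)
Numerator: 0.32×3.31 + 0.33×2.75 + 0.59×4.7 + 0.122×5.12 = 5.364
Denominator: 1 + 0.32×5.7 + 0.33×7.99 + 0.59×3.32 + 0.122×1.09 = 7.552
R = 5.364/7.552 = 0.7103 J/s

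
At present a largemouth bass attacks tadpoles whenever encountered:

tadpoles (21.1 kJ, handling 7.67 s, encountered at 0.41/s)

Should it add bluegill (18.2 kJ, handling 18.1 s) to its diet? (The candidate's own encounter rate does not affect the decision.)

No

On tadpoles alone, R = ΣλE/(1+Σλh) = 8.651/4.145 = 2.087 kJ/s.
Profitability of bluegill: 18.2/18.1 = 1.006 kJ/s.
1.006 < 2.087, so adding bluegill would lower the average — exclude it.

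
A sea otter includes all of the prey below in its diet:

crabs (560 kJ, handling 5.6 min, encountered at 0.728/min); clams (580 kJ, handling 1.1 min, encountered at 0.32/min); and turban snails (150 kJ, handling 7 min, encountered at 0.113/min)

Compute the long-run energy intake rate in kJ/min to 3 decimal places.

R = Σλ_iE_i / (1 + Σλ_ih_i)
Numerator: 0.728×560 + 0.32×580 + 0.113×150 = 610.2
Denominator: 1 + 0.728×5.6 + 0.32×1.1 + 0.113×7 = 6.22
R = 610.2/6.22 = 98.11 kJ/min

98.111 kJ/min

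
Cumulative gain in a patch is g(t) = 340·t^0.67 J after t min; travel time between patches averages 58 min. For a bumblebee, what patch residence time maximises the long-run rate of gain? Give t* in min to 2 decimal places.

117.76 min

Maximise g(t)/(T+t): set derivative to zero → g'(t)(T+t) = g(t).
g'(t) = 0.67·340·t^-0.33. Setting 0.67·340·t^-0.33 = 340·t^0.67/(58+t) gives 0.67(58+t) = t, so 0.33·t = 0.67×58.
t* = 0.67×58/0.33 = 117.8 min.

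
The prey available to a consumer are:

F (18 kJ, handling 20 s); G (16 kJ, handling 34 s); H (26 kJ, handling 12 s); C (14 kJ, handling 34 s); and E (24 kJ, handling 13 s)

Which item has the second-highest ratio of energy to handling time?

E

Profitability E/h (kJ/s): F = 18/20 = 0.9, G = 16/34 = 0.471, H = 26/12 = 2.17, C = 14/34 = 0.412, E = 24/13 = 1.85.
Ranked: H > E > F > G > C.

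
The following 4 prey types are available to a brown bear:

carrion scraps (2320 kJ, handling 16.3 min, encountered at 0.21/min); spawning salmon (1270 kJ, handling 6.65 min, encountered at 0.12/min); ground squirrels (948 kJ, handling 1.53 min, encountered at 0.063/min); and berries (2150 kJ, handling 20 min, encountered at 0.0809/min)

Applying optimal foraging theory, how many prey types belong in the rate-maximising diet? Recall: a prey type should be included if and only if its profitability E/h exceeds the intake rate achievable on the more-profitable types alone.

E/h in descending order: ground squirrels 620, spawning salmon 191, carrion scraps 142, berries 108 kJ/min. The optimal diet is the largest prefix of this list for which every included type satisfies E_i/h_i > R on the types above it.
Rate on top 1: 54.47. spawning salmon: 191 > 54.47 → include.
Rate on top 2: 112. carrion scraps: 142 > 112 → include.
Rate on top 3: 131.5. berries: 108 < 131.5 → exclude; stop.
Optimal diet: ground squirrels, spawning salmon, carrion scraps — 3 of 4 types.

3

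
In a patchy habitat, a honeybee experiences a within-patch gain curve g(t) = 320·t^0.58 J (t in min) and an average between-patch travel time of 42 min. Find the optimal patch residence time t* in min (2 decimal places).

58.00 min

Maximise g(t)/(T+t): set derivative to zero → g'(t)(T+t) = g(t).
g'(t) = 0.58·320·t^-0.42. Setting 0.58·320·t^-0.42 = 320·t^0.58/(42+t) gives 0.58(42+t) = t, so 0.42·t = 0.58×42.
t* = 0.58×42/0.42 = 58 min.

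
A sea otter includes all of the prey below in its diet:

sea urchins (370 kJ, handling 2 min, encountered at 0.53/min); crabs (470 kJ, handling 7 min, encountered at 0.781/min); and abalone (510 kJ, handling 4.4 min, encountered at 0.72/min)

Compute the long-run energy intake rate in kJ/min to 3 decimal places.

86.991 kJ/min

R = (0.53×370 + 0.781×470 + 0.72×510) / (1 + 0.53×2 + 0.781×7 + 0.72×4.4) = 930.4/10.7 = 86.99 kJ/min.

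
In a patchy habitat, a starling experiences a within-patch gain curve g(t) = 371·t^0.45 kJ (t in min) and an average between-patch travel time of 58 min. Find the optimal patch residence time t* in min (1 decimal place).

Maximise g(t)/(T+t): set derivative to zero → g'(t)(T+t) = g(t).
g'(t) = 0.45·371·t^-0.55. Setting 0.45·371·t^-0.55 = 371·t^0.45/(58+t) gives 0.45(58+t) = t, so 0.55·t = 0.45×58.
t* = 0.45×58/0.55 = 47.45 min.

47.5 min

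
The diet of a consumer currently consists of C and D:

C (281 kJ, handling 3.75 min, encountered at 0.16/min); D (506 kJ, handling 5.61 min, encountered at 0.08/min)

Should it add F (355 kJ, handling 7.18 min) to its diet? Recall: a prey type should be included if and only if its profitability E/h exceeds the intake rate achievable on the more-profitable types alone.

Yes

Current rate: (0.16×281 + 0.08×506)/(1 + 0.16×3.75 + 0.08×5.61) = 41.7 kJ/min.
Profitability of F: 355/7.18 = 49.44 kJ/min.
49.44 > 41.7, so adding F raises the average — include it.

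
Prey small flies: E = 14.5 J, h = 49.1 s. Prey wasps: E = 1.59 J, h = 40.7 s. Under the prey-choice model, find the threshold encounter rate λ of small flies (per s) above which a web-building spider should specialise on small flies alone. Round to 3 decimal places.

0.003 per s

Drop wasps once their profitability E₂/h₂ falls below the rate achievable on small flies alone: E₂/h₂ = λE₁/(1 + λh₁).
Solve for λ: λE₁h₂ = E₂(1 + λh₁) → λ(E₁h₂ − E₂h₁) = E₂ → λ = E₂/(E₁h₂ − E₂h₁).
λ = 1.59/(14.5×40.7 − 1.59×49.1) = 1.59/512.1 = 0.003105 per s.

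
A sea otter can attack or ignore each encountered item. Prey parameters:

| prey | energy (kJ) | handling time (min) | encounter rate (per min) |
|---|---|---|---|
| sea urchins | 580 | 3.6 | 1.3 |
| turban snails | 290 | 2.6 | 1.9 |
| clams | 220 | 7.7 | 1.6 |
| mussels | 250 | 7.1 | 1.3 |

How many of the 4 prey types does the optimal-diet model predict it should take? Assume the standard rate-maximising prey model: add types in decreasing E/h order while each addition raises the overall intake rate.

Rank by E/h (kJ/min): sea urchins 161, turban snails 112, mussels 35.2, clams 28.6. Include each in turn until the next type's E/h falls below the running intake rate.
Rate on top 1: 132.7. turban snails: 112 < 132.7 → exclude; stop.
Optimal diet: sea urchins — 1 of 4 types.

1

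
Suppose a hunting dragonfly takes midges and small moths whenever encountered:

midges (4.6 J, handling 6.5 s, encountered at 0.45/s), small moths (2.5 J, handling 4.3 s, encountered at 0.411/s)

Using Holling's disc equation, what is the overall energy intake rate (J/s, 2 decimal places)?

0.54 J/s

R = (0.45×4.6 + 0.411×2.5) / (1 + 0.45×6.5 + 0.411×4.3) = 3.097/5.692 = 0.5442 J/s.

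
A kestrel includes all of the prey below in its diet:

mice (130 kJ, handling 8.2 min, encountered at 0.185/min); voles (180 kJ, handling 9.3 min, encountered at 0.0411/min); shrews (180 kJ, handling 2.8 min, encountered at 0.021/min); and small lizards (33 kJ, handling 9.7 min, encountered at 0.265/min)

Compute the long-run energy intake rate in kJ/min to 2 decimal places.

R = Σλ_iE_i / (1 + Σλ_ih_i)
Numerator: 0.185×130 + 0.0411×180 + 0.021×180 + 0.265×33 = 43.97
Denominator: 1 + 0.185×8.2 + 0.0411×9.3 + 0.021×2.8 + 0.265×9.7 = 5.529
R = 43.97/5.529 = 7.954 kJ/min

7.95 kJ/min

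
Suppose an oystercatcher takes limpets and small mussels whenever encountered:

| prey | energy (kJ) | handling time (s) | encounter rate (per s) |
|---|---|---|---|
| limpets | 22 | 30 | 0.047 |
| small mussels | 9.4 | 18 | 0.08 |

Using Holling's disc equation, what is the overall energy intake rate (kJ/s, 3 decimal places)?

0.464 kJ/s

R = Σλ_iE_i / (1 + Σλ_ih_i)
Numerator: 0.047×22 + 0.08×9.4 = 1.786
Denominator: 1 + 0.047×30 + 0.08×18 = 3.85
R = 1.786/3.85 = 0.4639 kJ/s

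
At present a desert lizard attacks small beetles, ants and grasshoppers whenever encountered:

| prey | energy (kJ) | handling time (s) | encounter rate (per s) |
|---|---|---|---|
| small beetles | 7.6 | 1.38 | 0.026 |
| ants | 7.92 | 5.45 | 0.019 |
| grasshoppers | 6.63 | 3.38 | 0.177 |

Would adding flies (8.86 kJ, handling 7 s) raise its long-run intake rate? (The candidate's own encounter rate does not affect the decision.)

Intake rate on the current diet: R = (0.026×7.6 + 0.019×7.92 + 0.177×6.63) / (1 + 0.026×1.38 + 0.019×5.45 + 0.177×3.38) = 1.522/1.738 = 0.8756 kJ/s.
Profitability of flies: 8.86/7 = 1.266 kJ/s.
Since 1.266 > R, including flies increases the long-run rate.

Yes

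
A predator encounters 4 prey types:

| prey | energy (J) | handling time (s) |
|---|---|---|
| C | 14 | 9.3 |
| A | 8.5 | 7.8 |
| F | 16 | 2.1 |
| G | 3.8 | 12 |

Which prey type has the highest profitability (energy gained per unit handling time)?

F

Profitability E/h (J/s): C = 14/9.3 = 1.51, A = 8.5/7.8 = 1.09, F = 16/2.1 = 7.62, G = 3.8/12 = 0.317.
Ranked: F > C > A > G.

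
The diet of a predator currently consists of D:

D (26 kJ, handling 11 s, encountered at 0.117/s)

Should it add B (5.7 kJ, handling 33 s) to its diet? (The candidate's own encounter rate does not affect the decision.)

Current rate: (0.117×26)/(1 + 0.117×11) = 1.33 kJ/s.
Profitability of B: 5.7/33 = 0.1727 kJ/s.
Since 0.1727 < R, time spent handling B is better spent searching.

No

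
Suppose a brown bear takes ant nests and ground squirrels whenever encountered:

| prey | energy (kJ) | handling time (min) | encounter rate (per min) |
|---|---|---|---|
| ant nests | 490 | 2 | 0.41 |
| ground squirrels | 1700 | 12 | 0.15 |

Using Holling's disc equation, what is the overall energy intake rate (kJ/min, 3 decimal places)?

125.939 kJ/min

R = Σλ_iE_i / (1 + Σλ_ih_i)
Numerator: 0.41×490 + 0.15×1700 = 455.9
Denominator: 1 + 0.41×2 + 0.15×12 = 3.62
R = 455.9/3.62 = 125.9 kJ/min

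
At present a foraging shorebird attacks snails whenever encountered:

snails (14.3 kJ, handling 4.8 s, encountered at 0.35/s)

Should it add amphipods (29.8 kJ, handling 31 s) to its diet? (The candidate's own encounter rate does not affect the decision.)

No

Current rate: (0.35×14.3)/(1 + 0.35×4.8) = 1.868 kJ/s.
amphipods: E/h = 29.8/31 = 0.9613 kJ/s.
Since 0.9613 < R, time spent handling amphipods is better spent searching.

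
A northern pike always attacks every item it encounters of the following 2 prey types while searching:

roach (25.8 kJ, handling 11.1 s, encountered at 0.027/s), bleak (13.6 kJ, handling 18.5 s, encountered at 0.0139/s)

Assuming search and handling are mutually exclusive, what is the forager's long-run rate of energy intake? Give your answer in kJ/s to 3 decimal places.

0.569 kJ/s

R = (0.027×25.8 + 0.0139×13.6) / (1 + 0.027×11.1 + 0.0139×18.5) = 0.8856/1.557 = 0.5689 kJ/s.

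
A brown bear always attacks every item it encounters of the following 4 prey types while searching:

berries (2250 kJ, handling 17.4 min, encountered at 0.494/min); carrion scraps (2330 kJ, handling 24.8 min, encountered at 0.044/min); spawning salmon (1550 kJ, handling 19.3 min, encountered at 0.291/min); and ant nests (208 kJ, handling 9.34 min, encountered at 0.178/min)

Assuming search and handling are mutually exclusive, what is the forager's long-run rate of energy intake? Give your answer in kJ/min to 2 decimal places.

94.74 kJ/min

R = Σλ_iE_i / (1 + Σλ_ih_i)
Numerator: 0.494×2250 + 0.044×2330 + 0.291×1550 + 0.178×208 = 1702
Denominator: 1 + 0.494×17.4 + 0.044×24.8 + 0.291×19.3 + 0.178×9.34 = 17.97
R = 1702/17.97 = 94.74 kJ/min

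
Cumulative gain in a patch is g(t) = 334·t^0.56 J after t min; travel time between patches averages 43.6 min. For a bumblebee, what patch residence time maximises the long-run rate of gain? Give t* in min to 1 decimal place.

Optimal t* satisfies g'(t*) = g(t*)/(T + t*).
g'(t) = 0.56·334·t^-0.44. Setting 0.56·334·t^-0.44 = 334·t^0.56/(43.6+t) gives 0.56(43.6+t) = t, so 0.44·t = 0.56×43.6.
t* = 0.56×43.6/0.44 = 55.49 min.

55.5 min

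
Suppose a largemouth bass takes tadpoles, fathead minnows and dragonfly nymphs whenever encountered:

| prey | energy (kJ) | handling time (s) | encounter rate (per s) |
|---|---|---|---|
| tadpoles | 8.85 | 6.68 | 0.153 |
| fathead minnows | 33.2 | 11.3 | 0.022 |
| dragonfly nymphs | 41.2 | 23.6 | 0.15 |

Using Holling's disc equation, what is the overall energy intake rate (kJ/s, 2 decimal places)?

1.42 kJ/s

Energy encountered per unit search time: 0.153×8.85 + 0.022×33.2 + 0.15×41.2 = 8.264 kJ/s.
Handling time per unit search time: 0.153×6.68 + 0.022×11.3 + 0.15×23.6 = 4.811.
Rate = 8.264/(1 + 4.811) = 1.422 kJ/s.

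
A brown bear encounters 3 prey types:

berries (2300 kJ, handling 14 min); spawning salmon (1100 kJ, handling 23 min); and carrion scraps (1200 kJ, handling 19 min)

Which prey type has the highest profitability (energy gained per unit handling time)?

Profitability E/h (kJ/min): berries = 2300/14 = 164, spawning salmon = 1100/23 = 47.8, carrion scraps = 1200/19 = 63.2.
Ranked: berries > carrion scraps > spawning salmon.

berries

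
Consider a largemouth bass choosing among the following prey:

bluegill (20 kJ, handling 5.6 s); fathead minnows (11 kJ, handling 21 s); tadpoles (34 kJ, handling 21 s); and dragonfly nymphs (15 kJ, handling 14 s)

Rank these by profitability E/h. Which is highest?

Profitability E/h (kJ/s): bluegill = 20/5.6 = 3.57, fathead minnows = 11/21 = 0.524, tadpoles = 34/21 = 1.62, dragonfly nymphs = 15/14 = 1.07.
Ranked: bluegill > tadpoles > dragonfly nymphs > fathead minnows.

bluegill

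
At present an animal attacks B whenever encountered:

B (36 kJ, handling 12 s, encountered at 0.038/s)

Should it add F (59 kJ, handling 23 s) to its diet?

On B alone, R = ΣλE/(1+Σλh) = 1.368/1.456 = 0.9396 kJ/s.
F: E/h = 59/23 = 2.565 kJ/s.
2.565 > 0.9396, so adding F raises the average — include it.

Yes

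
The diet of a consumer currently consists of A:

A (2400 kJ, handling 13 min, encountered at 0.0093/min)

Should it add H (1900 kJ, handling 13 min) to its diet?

Current rate: (0.0093×2400)/(1 + 0.0093×13) = 19.91 kJ/min.
H: E/h = 1900/13 = 146.2 kJ/min.
146.2 > 19.91, so adding H raises the average — include it.

Yes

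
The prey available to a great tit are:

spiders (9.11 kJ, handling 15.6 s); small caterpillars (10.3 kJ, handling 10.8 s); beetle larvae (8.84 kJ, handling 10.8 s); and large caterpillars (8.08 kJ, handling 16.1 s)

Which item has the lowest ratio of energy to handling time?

large caterpillars

In descending order of E/h:
small caterpillars: 10.3/10.8 = 0.954 kJ/s
beetle larvae: 8.84/10.8 = 0.819 kJ/s
spiders: 9.11/15.6 = 0.584 kJ/s
large caterpillars: 8.08/16.1 = 0.502 kJ/s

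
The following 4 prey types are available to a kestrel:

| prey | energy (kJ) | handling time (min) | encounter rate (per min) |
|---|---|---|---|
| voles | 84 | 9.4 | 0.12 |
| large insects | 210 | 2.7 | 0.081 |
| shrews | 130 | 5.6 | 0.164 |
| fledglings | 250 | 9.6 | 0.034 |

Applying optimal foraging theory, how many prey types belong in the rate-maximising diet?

3

Profitabilities (E/h, kJ/min): large insects 77.8, fledglings 26, shrews 23.2, voles 8.94. Add prey in this order while the next type's profitability exceeds the intake rate on those already taken.
Rate on top 1: 13.96. fledglings: 26 > 13.96 → include.
Rate on top 2: 16.51. shrews: 23.2 > 16.51 → include.
Rate on top 3: 19.01. voles: 8.94 < 19.01 → exclude; stop.
Optimal diet: large insects, fledglings, shrews — 3 of 4 types.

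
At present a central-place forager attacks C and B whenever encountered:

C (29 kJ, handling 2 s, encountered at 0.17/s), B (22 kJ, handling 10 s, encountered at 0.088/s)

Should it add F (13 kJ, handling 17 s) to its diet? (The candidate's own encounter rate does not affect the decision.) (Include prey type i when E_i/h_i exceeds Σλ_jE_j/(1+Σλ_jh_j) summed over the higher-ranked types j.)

No

Intake rate on the current diet: R = (0.17×29 + 0.088×22) / (1 + 0.17×2 + 0.088×10) = 6.866/2.22 = 3.093 kJ/s.
Profitability of F: 13/17 = 0.7647 kJ/s.
Since 0.7647 < R, time spent handling F is better spent searching.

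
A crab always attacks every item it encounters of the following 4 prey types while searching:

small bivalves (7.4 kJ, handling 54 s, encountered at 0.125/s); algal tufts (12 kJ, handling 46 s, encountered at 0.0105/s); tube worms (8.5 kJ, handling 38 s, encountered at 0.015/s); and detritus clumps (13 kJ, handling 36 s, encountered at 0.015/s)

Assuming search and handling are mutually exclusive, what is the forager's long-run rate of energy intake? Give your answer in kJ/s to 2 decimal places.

0.15 kJ/s

Energy encountered per unit search time: 0.125×7.4 + 0.0105×12 + 0.015×8.5 + 0.015×13 = 1.373 kJ/s.
Handling time per unit search time: 0.125×54 + 0.0105×46 + 0.015×38 + 0.015×36 = 8.343.
Rate = 1.373/(1 + 8.343) = 0.147 kJ/s.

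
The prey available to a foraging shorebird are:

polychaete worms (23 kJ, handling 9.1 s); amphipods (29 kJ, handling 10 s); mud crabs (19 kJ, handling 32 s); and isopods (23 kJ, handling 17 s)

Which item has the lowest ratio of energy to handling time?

Profitability E/h (kJ/s): polychaete worms = 23/9.1 = 2.53, amphipods = 29/10 = 2.9, mud crabs = 19/32 = 0.594, isopods = 23/17 = 1.35.
Ranked: amphipods > polychaete worms > isopods > mud crabs.

mud crabs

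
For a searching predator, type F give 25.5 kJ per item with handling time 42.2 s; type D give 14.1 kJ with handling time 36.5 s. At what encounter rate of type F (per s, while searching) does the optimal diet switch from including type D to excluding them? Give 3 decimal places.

0.042 per s

At the threshold, the rate on type F alone equals the profitability of type D: λ·25.5/(1 + λ·42.2) = 14.1/36.5 = 0.3863.
Rearranging, λ(25.5 − 0.3863×42.2) = 0.3863, so λ = 0.3863/9.198 = 0.042 per s.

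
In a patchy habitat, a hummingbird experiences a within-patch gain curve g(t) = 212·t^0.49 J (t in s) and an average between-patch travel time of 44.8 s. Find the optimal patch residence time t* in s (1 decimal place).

Maximise g(t)/(T+t): set derivative to zero → g'(t)(T+t) = g(t).
g'(t) = 0.49·212·t^-0.51. Setting 0.49·212·t^-0.51 = 212·t^0.49/(44.8+t) gives 0.49(44.8+t) = t, so 0.51·t = 0.49×44.8.
t* = 0.49×44.8/0.51 = 43.04 s.

43.0 s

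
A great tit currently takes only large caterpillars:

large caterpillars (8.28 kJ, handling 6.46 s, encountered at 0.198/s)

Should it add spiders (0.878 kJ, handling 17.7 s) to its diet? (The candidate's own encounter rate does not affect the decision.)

Current rate: (0.198×8.28)/(1 + 0.198×6.46) = 0.7193 kJ/s.
Profitability of spiders: 0.878/17.7 = 0.0496 kJ/s.
Since 0.0496 < R, time spent handling spiders is better spent searching.

No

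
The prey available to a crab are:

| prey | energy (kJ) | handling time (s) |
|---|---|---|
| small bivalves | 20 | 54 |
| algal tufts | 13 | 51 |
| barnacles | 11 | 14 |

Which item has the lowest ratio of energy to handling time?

algal tufts

Profitability E/h (kJ/s): small bivalves = 20/54 = 0.37, algal tufts = 13/51 = 0.255, barnacles = 11/14 = 0.786.
Ranked: barnacles > small bivalves > algal tufts.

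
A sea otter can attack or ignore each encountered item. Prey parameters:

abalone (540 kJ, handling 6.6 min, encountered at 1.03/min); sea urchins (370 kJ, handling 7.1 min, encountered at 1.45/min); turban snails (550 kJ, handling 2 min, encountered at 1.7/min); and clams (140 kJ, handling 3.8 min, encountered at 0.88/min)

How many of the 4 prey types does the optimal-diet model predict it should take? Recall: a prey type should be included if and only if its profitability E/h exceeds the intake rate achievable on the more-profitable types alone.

1

E/h in descending order: turban snails 275, abalone 81.8, sea urchins 52.1, clams 36.8 kJ/min. The optimal diet is the largest prefix of this list for which every included type satisfies E_i/h_i > R on the types above it.
Rate on top 1: 212.5. abalone: 81.8 < 212.5 → exclude; stop.
Optimal diet: turban snails — 1 of 4 types.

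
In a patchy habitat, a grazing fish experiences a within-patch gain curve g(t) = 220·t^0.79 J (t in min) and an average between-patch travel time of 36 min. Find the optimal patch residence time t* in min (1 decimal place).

Maximise g(t)/(T+t): set derivative to zero → g'(t)(T+t) = g(t).
g'(t) = 0.79·220·t^-0.21. Setting 0.79·220·t^-0.21 = 220·t^0.79/(36+t) gives 0.79(36+t) = t, so 0.21·t = 0.79×36.
t* = 0.79×36/0.21 = 135.4 min.

135.4 min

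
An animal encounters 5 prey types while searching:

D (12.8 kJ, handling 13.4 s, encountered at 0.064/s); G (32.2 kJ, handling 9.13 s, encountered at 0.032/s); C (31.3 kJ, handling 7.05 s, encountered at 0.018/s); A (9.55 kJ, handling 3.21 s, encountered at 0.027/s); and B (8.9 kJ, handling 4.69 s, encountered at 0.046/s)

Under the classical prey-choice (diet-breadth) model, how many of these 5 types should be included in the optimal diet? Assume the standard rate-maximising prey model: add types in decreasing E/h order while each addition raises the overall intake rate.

4

E/h in descending order: C 4.44, G 3.53, A 2.98, B 1.9, D 0.955 kJ/s. The optimal diet is the largest prefix of this list for which every included type satisfies E_i/h_i > R on the types above it.
Rate on top 1: 0.5. G: 3.53 > 0.5 → include.
Rate on top 2: 1.123. A: 2.98 > 1.123 → include.
Rate on top 3: 1.23. B: 1.9 > 1.23 → include.
Rate on top 4: 1.313. D: 0.955 < 1.313 → exclude; stop.
Optimal diet: C, G, A, B — 4 of 5 types.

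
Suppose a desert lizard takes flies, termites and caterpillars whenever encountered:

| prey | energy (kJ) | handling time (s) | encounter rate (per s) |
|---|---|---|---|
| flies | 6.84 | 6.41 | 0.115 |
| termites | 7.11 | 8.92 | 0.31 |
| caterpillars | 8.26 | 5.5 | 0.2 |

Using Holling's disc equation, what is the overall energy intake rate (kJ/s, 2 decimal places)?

R = Σλ_iE_i / (1 + Σλ_ih_i)
Numerator: 0.115×6.84 + 0.31×7.11 + 0.2×8.26 = 4.643
Denominator: 1 + 0.115×6.41 + 0.31×8.92 + 0.2×5.5 = 5.602
R = 4.643/5.602 = 0.8287 kJ/s

0.83 kJ/s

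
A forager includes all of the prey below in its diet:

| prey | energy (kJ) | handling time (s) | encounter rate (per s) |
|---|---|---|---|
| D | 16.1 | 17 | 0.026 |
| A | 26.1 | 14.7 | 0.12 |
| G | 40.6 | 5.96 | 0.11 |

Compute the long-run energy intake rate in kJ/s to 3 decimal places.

2.076 kJ/s

Energy encountered per unit search time: 0.026×16.1 + 0.12×26.1 + 0.11×40.6 = 8.017 kJ/s.
Handling time per unit search time: 0.026×17 + 0.12×14.7 + 0.11×5.96 = 2.862.
Rate = 8.017/(1 + 2.862) = 2.076 kJ/s.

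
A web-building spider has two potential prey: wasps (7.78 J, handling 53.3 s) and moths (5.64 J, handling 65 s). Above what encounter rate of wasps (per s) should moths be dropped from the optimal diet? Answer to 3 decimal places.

0.028 per s

At the threshold, the rate on wasps alone equals the profitability of moths: λ·7.78/(1 + λ·53.3) = 5.64/65 = 0.08677.
Rearranging, λ(7.78 − 0.08677×53.3) = 0.08677, so λ = 0.08677/3.155 = 0.0275 per s.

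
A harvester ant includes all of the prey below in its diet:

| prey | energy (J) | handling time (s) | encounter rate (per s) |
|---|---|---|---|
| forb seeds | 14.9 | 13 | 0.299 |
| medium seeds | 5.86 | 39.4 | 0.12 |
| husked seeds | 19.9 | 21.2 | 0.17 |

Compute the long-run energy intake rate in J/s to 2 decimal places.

R = Σλ_iE_i / (1 + Σλ_ih_i)
Numerator: 0.299×14.9 + 0.12×5.86 + 0.17×19.9 = 8.541
Denominator: 1 + 0.299×13 + 0.12×39.4 + 0.17×21.2 = 13.22
R = 8.541/13.22 = 0.6461 J/s

0.65 J/s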